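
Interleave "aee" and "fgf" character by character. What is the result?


Interleaving "aee" and "fgf":
  Position 0: 'a' from first, 'f' from second => "af"
  Position 1: 'e' from first, 'g' from second => "eg"
  Position 2: 'e' from first, 'f' from second => "ef"
Result: afegef

afegef


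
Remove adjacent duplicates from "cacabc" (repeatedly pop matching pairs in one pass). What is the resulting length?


Input: cacabc
Stack-based adjacent duplicate removal:
  Read 'c': push. Stack: c
  Read 'a': push. Stack: ca
  Read 'c': push. Stack: cac
  Read 'a': push. Stack: caca
  Read 'b': push. Stack: cacab
  Read 'c': push. Stack: cacabc
Final stack: "cacabc" (length 6)

6


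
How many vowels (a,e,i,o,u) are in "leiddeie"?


Input: leiddeie
Checking each character:
  'l' at position 0: consonant
  'e' at position 1: vowel (running total: 1)
  'i' at position 2: vowel (running total: 2)
  'd' at position 3: consonant
  'd' at position 4: consonant
  'e' at position 5: vowel (running total: 3)
  'i' at position 6: vowel (running total: 4)
  'e' at position 7: vowel (running total: 5)
Total vowels: 5

5


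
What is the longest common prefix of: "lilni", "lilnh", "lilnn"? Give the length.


Words: lilni, lilnh, lilnn
  Position 0: all 'l' => match
  Position 1: all 'i' => match
  Position 2: all 'l' => match
  Position 3: all 'n' => match
  Position 4: ('i', 'h', 'n') => mismatch, stop
LCP = "liln" (length 4)

4


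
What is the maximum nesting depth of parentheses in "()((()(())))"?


Input: "()((()(())))"
Tracking depth:
  Position 0 '(': depth becomes 1
  Position 1 ')': depth becomes 0
  Position 2 '(': depth becomes 1
  Position 3 '(': depth becomes 2
  Position 4 '(': depth becomes 3
  Position 5 ')': depth becomes 2
  Position 6 '(': depth becomes 3
  Position 7 '(': depth becomes 4
  Position 8 ')': depth becomes 3
  Position 9 ')': depth becomes 2
  Position 10 ')': depth becomes 1
  Position 11 ')': depth becomes 0
Maximum depth reached: 4

4


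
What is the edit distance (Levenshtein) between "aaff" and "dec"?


Computing edit distance: "aaff" -> "dec"
DP table:
           d    e    c
      0    1    2    3
  a   1    1    2    3
  a   2    2    2    3
  f   3    3    3    3
  f   4    4    4    4
Edit distance = dp[4][3] = 4

4


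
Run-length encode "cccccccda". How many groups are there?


Input: cccccccda
Scanning for consecutive runs:
  Group 1: 'c' x 7 (positions 0-6)
  Group 2: 'd' x 1 (positions 7-7)
  Group 3: 'a' x 1 (positions 8-8)
Total groups: 3

3


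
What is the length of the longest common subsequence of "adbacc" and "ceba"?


LCS of "adbacc" and "ceba"
DP table:
           c    e    b    a
      0    0    0    0    0
  a   0    0    0    0    1
  d   0    0    0    0    1
  b   0    0    0    1    1
  a   0    0    0    1    2
  c   0    1    1    1    2
  c   0    1    1    1    2
LCS length = dp[6][4] = 2

2


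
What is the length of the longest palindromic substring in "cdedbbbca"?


Input: "cdedbbbca"
Checking substrings for palindromes:
  [1:4] "ded" (len 3) => palindrome
  [4:7] "bbb" (len 3) => palindrome
  [4:6] "bb" (len 2) => palindrome
  [5:7] "bb" (len 2) => palindrome
Longest palindromic substring: "ded" with length 3

3


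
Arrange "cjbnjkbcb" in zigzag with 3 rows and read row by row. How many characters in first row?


Zigzag "cjbnjkbcb" into 3 rows:
Placing characters:
  'c' => row 0
  'j' => row 1
  'b' => row 2
  'n' => row 1
  'j' => row 0
  'k' => row 1
  'b' => row 2
  'c' => row 1
  'b' => row 0
Rows:
  Row 0: "cjb"
  Row 1: "jnkc"
  Row 2: "bb"
First row length: 3

3


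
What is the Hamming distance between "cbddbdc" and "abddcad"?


Comparing "cbddbdc" and "abddcad" position by position:
  Position 0: 'c' vs 'a' => differ
  Position 1: 'b' vs 'b' => same
  Position 2: 'd' vs 'd' => same
  Position 3: 'd' vs 'd' => same
  Position 4: 'b' vs 'c' => differ
  Position 5: 'd' vs 'a' => differ
  Position 6: 'c' vs 'd' => differ
Total differences (Hamming distance): 4

4


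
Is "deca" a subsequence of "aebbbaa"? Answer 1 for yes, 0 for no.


Check if "deca" is a subsequence of "aebbbaa"
Greedy scan:
  Position 0 ('a'): no match needed
  Position 1 ('e'): no match needed
  Position 2 ('b'): no match needed
  Position 3 ('b'): no match needed
  Position 4 ('b'): no match needed
  Position 5 ('a'): no match needed
  Position 6 ('a'): no match needed
Only matched 0/4 characters => not a subsequence

0


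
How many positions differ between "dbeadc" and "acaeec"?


Comparing "dbeadc" and "acaeec" position by position:
  Position 0: 'd' vs 'a' => DIFFER
  Position 1: 'b' vs 'c' => DIFFER
  Position 2: 'e' vs 'a' => DIFFER
  Position 3: 'a' vs 'e' => DIFFER
  Position 4: 'd' vs 'e' => DIFFER
  Position 5: 'c' vs 'c' => same
Positions that differ: 5

5


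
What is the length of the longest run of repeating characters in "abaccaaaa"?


Input: "abaccaaaa"
Scanning for longest run:
  Position 1 ('b'): new char, reset run to 1
  Position 2 ('a'): new char, reset run to 1
  Position 3 ('c'): new char, reset run to 1
  Position 4 ('c'): continues run of 'c', length=2
  Position 5 ('a'): new char, reset run to 1
  Position 6 ('a'): continues run of 'a', length=2
  Position 7 ('a'): continues run of 'a', length=3
  Position 8 ('a'): continues run of 'a', length=4
Longest run: 'a' with length 4

4


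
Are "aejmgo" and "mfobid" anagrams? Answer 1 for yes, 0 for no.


Strings: "aejmgo", "mfobid"
Sorted first:  aegjmo
Sorted second: bdfimo
Differ at position 0: 'a' vs 'b' => not anagrams

0


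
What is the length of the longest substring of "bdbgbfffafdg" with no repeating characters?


Input: "bdbgbfffafdg"
Sliding window (track last position of each char):
  Position 0 ('b'): window [0,0] length 1 -- new best
  Position 1 ('d'): window [0,1] length 2 -- new best
  Position 2 ('b'): repeat (last at 0), move window start to 1
  Position 2 ('b'): window [1,2] length 2
  Position 3 ('g'): window [1,3] length 3 -- new best
  Position 4 ('b'): repeat (last at 2), move window start to 3
  Position 4 ('b'): window [3,4] length 2
  Position 5 ('f'): window [3,5] length 3
  Position 6 ('f'): repeat (last at 5), move window start to 6
  Position 6 ('f'): window [6,6] length 1
  Position 7 ('f'): repeat (last at 6), move window start to 7
  Position 7 ('f'): window [7,7] length 1
  Position 8 ('a'): window [7,8] length 2
  Position 9 ('f'): repeat (last at 7), move window start to 8
  Position 9 ('f'): window [8,9] length 2
  Position 10 ('d'): window [8,10] length 3
  Position 11 ('g'): window [8,11] length 4 -- new best
Longest substring with no repeats: "afdg" with length 4

4


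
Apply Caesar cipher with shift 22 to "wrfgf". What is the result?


Caesar cipher: shift "wrfgf" by 22
  'w' (pos 22) + 22 = pos 18 = 's'
  'r' (pos 17) + 22 = pos 13 = 'n'
  'f' (pos 5) + 22 = pos 1 = 'b'
  'g' (pos 6) + 22 = pos 2 = 'c'
  'f' (pos 5) + 22 = pos 1 = 'b'
Result: snbcb

snbcb


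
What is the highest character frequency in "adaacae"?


Input: adaacae
Character counts:
  'a': 4
  'c': 1
  'd': 1
  'e': 1
Maximum frequency: 4

4


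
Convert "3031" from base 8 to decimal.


Input: "3031" in base 8
Positional expansion:
  Digit '3' (value 3) x 8^3 = 1536
  Digit '0' (value 0) x 8^2 = 0
  Digit '3' (value 3) x 8^1 = 24
  Digit '1' (value 1) x 8^0 = 1
Sum = 1561

1561


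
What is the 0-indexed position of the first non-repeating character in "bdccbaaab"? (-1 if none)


Input: bdccbaaab
Character frequencies:
  'a': 3
  'b': 3
  'c': 2
  'd': 1
Scanning left to right for freq == 1:
  Position 0 ('b'): freq=3, skip
  Position 1 ('d'): unique! => answer = 1

1


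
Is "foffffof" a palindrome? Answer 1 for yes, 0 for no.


Input: foffffof
Reversed: foffffof
  Compare pos 0 ('f') with pos 7 ('f'): match
  Compare pos 1 ('o') with pos 6 ('o'): match
  Compare pos 2 ('f') with pos 5 ('f'): match
  Compare pos 3 ('f') with pos 4 ('f'): match
Result: palindrome

1


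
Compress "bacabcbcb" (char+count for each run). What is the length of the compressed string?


Input: bacabcbcb
Runs:
  'b' x 1 => "b1"
  'a' x 1 => "a1"
  'c' x 1 => "c1"
  'a' x 1 => "a1"
  'b' x 1 => "b1"
  'c' x 1 => "c1"
  'b' x 1 => "b1"
  'c' x 1 => "c1"
  'b' x 1 => "b1"
Compressed: "b1a1c1a1b1c1b1c1b1"
Compressed length: 18

18


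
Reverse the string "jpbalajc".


Input: jpbalajc
Reading characters right to left:
  Position 7: 'c'
  Position 6: 'j'
  Position 5: 'a'
  Position 4: 'l'
  Position 3: 'a'
  Position 2: 'b'
  Position 1: 'p'
  Position 0: 'j'
Reversed: cjalabpj

cjalabpj


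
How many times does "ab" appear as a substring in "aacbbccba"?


Searching for "ab" in "aacbbccba"
Scanning each position:
  Position 0: "aa" => no
  Position 1: "ac" => no
  Position 2: "cb" => no
  Position 3: "bb" => no
  Position 4: "bc" => no
  Position 5: "cc" => no
  Position 6: "cb" => no
  Position 7: "ba" => no
Total occurrences: 0

0


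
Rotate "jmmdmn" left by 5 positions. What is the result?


Input: "jmmdmn", rotate left by 5
First 5 characters: "jmmdm"
Remaining characters: "n"
Concatenate remaining + first: "n" + "jmmdm" = "njmmdm"

njmmdm


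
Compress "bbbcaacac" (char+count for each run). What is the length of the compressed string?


Input: bbbcaacac
Runs:
  'b' x 3 => "b3"
  'c' x 1 => "c1"
  'a' x 2 => "a2"
  'c' x 1 => "c1"
  'a' x 1 => "a1"
  'c' x 1 => "c1"
Compressed: "b3c1a2c1a1c1"
Compressed length: 12

12


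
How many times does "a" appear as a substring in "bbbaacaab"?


Searching for "a" in "bbbaacaab"
Scanning each position:
  Position 0: "b" => no
  Position 1: "b" => no
  Position 2: "b" => no
  Position 3: "a" => MATCH
  Position 4: "a" => MATCH
  Position 5: "c" => no
  Position 6: "a" => MATCH
  Position 7: "a" => MATCH
  Position 8: "b" => no
Total occurrences: 4

4


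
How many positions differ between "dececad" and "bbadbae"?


Comparing "dececad" and "bbadbae" position by position:
  Position 0: 'd' vs 'b' => DIFFER
  Position 1: 'e' vs 'b' => DIFFER
  Position 2: 'c' vs 'a' => DIFFER
  Position 3: 'e' vs 'd' => DIFFER
  Position 4: 'c' vs 'b' => DIFFER
  Position 5: 'a' vs 'a' => same
  Position 6: 'd' vs 'e' => DIFFER
Positions that differ: 6

6


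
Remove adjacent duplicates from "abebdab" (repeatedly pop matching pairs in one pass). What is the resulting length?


Input: abebdab
Stack-based adjacent duplicate removal:
  Read 'a': push. Stack: a
  Read 'b': push. Stack: ab
  Read 'e': push. Stack: abe
  Read 'b': push. Stack: abeb
  Read 'd': push. Stack: abebd
  Read 'a': push. Stack: abebda
  Read 'b': push. Stack: abebdab
Final stack: "abebdab" (length 7)

7


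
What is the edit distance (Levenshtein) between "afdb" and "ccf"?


Computing edit distance: "afdb" -> "ccf"
DP table:
           c    c    f
      0    1    2    3
  a   1    1    2    3
  f   2    2    2    2
  d   3    3    3    3
  b   4    4    4    4
Edit distance = dp[4][3] = 4

4


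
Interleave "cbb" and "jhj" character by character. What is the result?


Interleaving "cbb" and "jhj":
  Position 0: 'c' from first, 'j' from second => "cj"
  Position 1: 'b' from first, 'h' from second => "bh"
  Position 2: 'b' from first, 'j' from second => "bj"
Result: cjbhbj

cjbhbj


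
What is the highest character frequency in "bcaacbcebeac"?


Input: bcaacbcebeac
Character counts:
  'a': 3
  'b': 3
  'c': 4
  'e': 2
Maximum frequency: 4

4


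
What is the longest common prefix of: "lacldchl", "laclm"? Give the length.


Words: lacldchl, laclm
  Position 0: all 'l' => match
  Position 1: all 'a' => match
  Position 2: all 'c' => match
  Position 3: all 'l' => match
  Position 4: ('d', 'm') => mismatch, stop
LCP = "lacl" (length 4)

4


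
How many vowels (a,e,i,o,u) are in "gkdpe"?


Input: gkdpe
Checking each character:
  'g' at position 0: consonant
  'k' at position 1: consonant
  'd' at position 2: consonant
  'p' at position 3: consonant
  'e' at position 4: vowel (running total: 1)
Total vowels: 1

1


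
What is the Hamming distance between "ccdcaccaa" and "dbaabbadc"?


Comparing "ccdcaccaa" and "dbaabbadc" position by position:
  Position 0: 'c' vs 'd' => differ
  Position 1: 'c' vs 'b' => differ
  Position 2: 'd' vs 'a' => differ
  Position 3: 'c' vs 'a' => differ
  Position 4: 'a' vs 'b' => differ
  Position 5: 'c' vs 'b' => differ
  Position 6: 'c' vs 'a' => differ
  Position 7: 'a' vs 'd' => differ
  Position 8: 'a' vs 'c' => differ
Total differences (Hamming distance): 9

9


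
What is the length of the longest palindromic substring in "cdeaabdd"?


Input: "cdeaabdd"
Checking substrings for palindromes:
  [3:5] "aa" (len 2) => palindrome
  [6:8] "dd" (len 2) => palindrome
Longest palindromic substring: "aa" with length 2

2


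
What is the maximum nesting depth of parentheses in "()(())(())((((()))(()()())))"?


Input: "()(())(())((((()))(()()())))"
Tracking depth:
  Position 0 '(': depth becomes 1
  Position 1 ')': depth becomes 0
  Position 2 '(': depth becomes 1
  Position 3 '(': depth becomes 2
  Position 4 ')': depth becomes 1
  Position 5 ')': depth becomes 0
  Position 6 '(': depth becomes 1
  Position 7 '(': depth becomes 2
  Position 8 ')': depth becomes 1
  Position 9 ')': depth becomes 0
  Position 10 '(': depth becomes 1
  Position 11 '(': depth becomes 2
  Position 12 '(': depth becomes 3
  Position 13 '(': depth becomes 4
  Position 14 '(': depth becomes 5
  Position 15 ')': depth becomes 4
  Position 16 ')': depth becomes 3
  Position 17 ')': depth becomes 2
  Position 18 '(': depth becomes 3
  Position 19 '(': depth becomes 4
  Position 20 ')': depth becomes 3
  Position 21 '(': depth becomes 4
  Position 22 ')': depth becomes 3
  Position 23 '(': depth becomes 4
  Position 24 ')': depth becomes 3
  Position 25 ')': depth becomes 2
  Position 26 ')': depth becomes 1
  Position 27 ')': depth becomes 0
Maximum depth reached: 5

5


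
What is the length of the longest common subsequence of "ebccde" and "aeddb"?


LCS of "ebccde" and "aeddb"
DP table:
           a    e    d    d    b
      0    0    0    0    0    0
  e   0    0    1    1    1    1
  b   0    0    1    1    1    2
  c   0    0    1    1    1    2
  c   0    0    1    1    1    2
  d   0    0    1    2    2    2
  e   0    0    1    2    2    2
LCS length = dp[6][5] = 2

2


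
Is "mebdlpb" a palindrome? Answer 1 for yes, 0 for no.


Input: mebdlpb
Reversed: bpldbem
  Compare pos 0 ('m') with pos 6 ('b'): MISMATCH
  Compare pos 1 ('e') with pos 5 ('p'): MISMATCH
  Compare pos 2 ('b') with pos 4 ('l'): MISMATCH
Result: not a palindrome

0


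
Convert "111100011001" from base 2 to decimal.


Input: "111100011001" in base 2
Positional expansion:
  Digit '1' (value 1) x 2^11 = 2048
  Digit '1' (value 1) x 2^10 = 1024
  Digit '1' (value 1) x 2^9 = 512
  Digit '1' (value 1) x 2^8 = 256
  Digit '0' (value 0) x 2^7 = 0
  Digit '0' (value 0) x 2^6 = 0
  Digit '0' (value 0) x 2^5 = 0
  Digit '1' (value 1) x 2^4 = 16
  Digit '1' (value 1) x 2^3 = 8
  Digit '0' (value 0) x 2^2 = 0
  Digit '0' (value 0) x 2^1 = 0
  Digit '1' (value 1) x 2^0 = 1
Sum = 3865

3865


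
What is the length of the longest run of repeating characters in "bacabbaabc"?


Input: "bacabbaabc"
Scanning for longest run:
  Position 1 ('a'): new char, reset run to 1
  Position 2 ('c'): new char, reset run to 1
  Position 3 ('a'): new char, reset run to 1
  Position 4 ('b'): new char, reset run to 1
  Position 5 ('b'): continues run of 'b', length=2
  Position 6 ('a'): new char, reset run to 1
  Position 7 ('a'): continues run of 'a', length=2
  Position 8 ('b'): new char, reset run to 1
  Position 9 ('c'): new char, reset run to 1
Longest run: 'b' with length 2

2


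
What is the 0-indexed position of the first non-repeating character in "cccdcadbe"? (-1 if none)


Input: cccdcadbe
Character frequencies:
  'a': 1
  'b': 1
  'c': 4
  'd': 2
  'e': 1
Scanning left to right for freq == 1:
  Position 0 ('c'): freq=4, skip
  Position 1 ('c'): freq=4, skip
  Position 2 ('c'): freq=4, skip
  Position 3 ('d'): freq=2, skip
  Position 4 ('c'): freq=4, skip
  Position 5 ('a'): unique! => answer = 5

5


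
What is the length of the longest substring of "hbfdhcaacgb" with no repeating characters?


Input: "hbfdhcaacgb"
Sliding window (track last position of each char):
  Position 0 ('h'): window [0,0] length 1 -- new best
  Position 1 ('b'): window [0,1] length 2 -- new best
  Position 2 ('f'): window [0,2] length 3 -- new best
  Position 3 ('d'): window [0,3] length 4 -- new best
  Position 4 ('h'): repeat (last at 0), move window start to 1
  Position 4 ('h'): window [1,4] length 4
  Position 5 ('c'): window [1,5] length 5 -- new best
  Position 6 ('a'): window [1,6] length 6 -- new best
  Position 7 ('a'): repeat (last at 6), move window start to 7
  Position 7 ('a'): window [7,7] length 1
  Position 8 ('c'): window [7,8] length 2
  Position 9 ('g'): window [7,9] length 3
  Position 10 ('b'): window [7,10] length 4
Longest substring with no repeats: "bfdhca" with length 6

6


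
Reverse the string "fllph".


Input: fllph
Reading characters right to left:
  Position 4: 'h'
  Position 3: 'p'
  Position 2: 'l'
  Position 1: 'l'
  Position 0: 'f'
Reversed: hpllf

hpllf


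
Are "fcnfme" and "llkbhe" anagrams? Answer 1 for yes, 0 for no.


Strings: "fcnfme", "llkbhe"
Sorted first:  ceffmn
Sorted second: behkll
Differ at position 0: 'c' vs 'b' => not anagrams

0


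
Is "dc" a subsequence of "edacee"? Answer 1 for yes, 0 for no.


Check if "dc" is a subsequence of "edacee"
Greedy scan:
  Position 0 ('e'): no match needed
  Position 1 ('d'): matches sub[0] = 'd'
  Position 2 ('a'): no match needed
  Position 3 ('c'): matches sub[1] = 'c'
  Position 4 ('e'): no match needed
  Position 5 ('e'): no match needed
All 2 characters matched => is a subsequence

1


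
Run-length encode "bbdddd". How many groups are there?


Input: bbdddd
Scanning for consecutive runs:
  Group 1: 'b' x 2 (positions 0-1)
  Group 2: 'd' x 4 (positions 2-5)
Total groups: 2

2


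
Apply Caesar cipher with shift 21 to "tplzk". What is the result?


Caesar cipher: shift "tplzk" by 21
  't' (pos 19) + 21 = pos 14 = 'o'
  'p' (pos 15) + 21 = pos 10 = 'k'
  'l' (pos 11) + 21 = pos 6 = 'g'
  'z' (pos 25) + 21 = pos 20 = 'u'
  'k' (pos 10) + 21 = pos 5 = 'f'
Result: okguf

okguf


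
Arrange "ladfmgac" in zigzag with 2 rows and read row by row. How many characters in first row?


Zigzag "ladfmgac" into 2 rows:
Placing characters:
  'l' => row 0
  'a' => row 1
  'd' => row 0
  'f' => row 1
  'm' => row 0
  'g' => row 1
  'a' => row 0
  'c' => row 1
Rows:
  Row 0: "ldma"
  Row 1: "afgc"
First row length: 4

4


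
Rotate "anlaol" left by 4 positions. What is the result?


Input: "anlaol", rotate left by 4
First 4 characters: "anla"
Remaining characters: "ol"
Concatenate remaining + first: "ol" + "anla" = "olanla"

olanla


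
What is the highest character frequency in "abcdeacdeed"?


Input: abcdeacdeed
Character counts:
  'a': 2
  'b': 1
  'c': 2
  'd': 3
  'e': 3
Maximum frequency: 3

3


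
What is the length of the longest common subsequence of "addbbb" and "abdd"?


LCS of "addbbb" and "abdd"
DP table:
           a    b    d    d
      0    0    0    0    0
  a   0    1    1    1    1
  d   0    1    1    2    2
  d   0    1    1    2    3
  b   0    1    2    2    3
  b   0    1    2    2    3
  b   0    1    2    2    3
LCS length = dp[6][4] = 3

3


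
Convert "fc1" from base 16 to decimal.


Input: "fc1" in base 16
Positional expansion:
  Digit 'f' (value 15) x 16^2 = 3840
  Digit 'c' (value 12) x 16^1 = 192
  Digit '1' (value 1) x 16^0 = 1
Sum = 4033

4033


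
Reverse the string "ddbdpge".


Input: ddbdpge
Reading characters right to left:
  Position 6: 'e'
  Position 5: 'g'
  Position 4: 'p'
  Position 3: 'd'
  Position 2: 'b'
  Position 1: 'd'
  Position 0: 'd'
Reversed: egpdbdd

egpdbdd


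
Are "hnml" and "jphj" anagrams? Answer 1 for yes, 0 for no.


Strings: "hnml", "jphj"
Sorted first:  hlmn
Sorted second: hjjp
Differ at position 1: 'l' vs 'j' => not anagrams

0


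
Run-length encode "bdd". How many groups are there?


Input: bdd
Scanning for consecutive runs:
  Group 1: 'b' x 1 (positions 0-0)
  Group 2: 'd' x 2 (positions 1-2)
Total groups: 2

2


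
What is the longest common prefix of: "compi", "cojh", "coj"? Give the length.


Words: compi, cojh, coj
  Position 0: all 'c' => match
  Position 1: all 'o' => match
  Position 2: ('m', 'j', 'j') => mismatch, stop
LCP = "co" (length 2)

2


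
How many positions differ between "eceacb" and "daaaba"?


Comparing "eceacb" and "daaaba" position by position:
  Position 0: 'e' vs 'd' => DIFFER
  Position 1: 'c' vs 'a' => DIFFER
  Position 2: 'e' vs 'a' => DIFFER
  Position 3: 'a' vs 'a' => same
  Position 4: 'c' vs 'b' => DIFFER
  Position 5: 'b' vs 'a' => DIFFER
Positions that differ: 5

5


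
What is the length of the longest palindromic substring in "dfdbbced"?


Input: "dfdbbced"
Checking substrings for palindromes:
  [0:3] "dfd" (len 3) => palindrome
  [3:5] "bb" (len 2) => palindrome
Longest palindromic substring: "dfd" with length 3

3


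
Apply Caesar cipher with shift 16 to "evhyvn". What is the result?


Caesar cipher: shift "evhyvn" by 16
  'e' (pos 4) + 16 = pos 20 = 'u'
  'v' (pos 21) + 16 = pos 11 = 'l'
  'h' (pos 7) + 16 = pos 23 = 'x'
  'y' (pos 24) + 16 = pos 14 = 'o'
  'v' (pos 21) + 16 = pos 11 = 'l'
  'n' (pos 13) + 16 = pos 3 = 'd'
Result: ulxold

ulxold


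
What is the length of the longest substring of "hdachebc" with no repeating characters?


Input: "hdachebc"
Sliding window (track last position of each char):
  Position 0 ('h'): window [0,0] length 1 -- new best
  Position 1 ('d'): window [0,1] length 2 -- new best
  Position 2 ('a'): window [0,2] length 3 -- new best
  Position 3 ('c'): window [0,3] length 4 -- new best
  Position 4 ('h'): repeat (last at 0), move window start to 1
  Position 4 ('h'): window [1,4] length 4
  Position 5 ('e'): window [1,5] length 5 -- new best
  Position 6 ('b'): window [1,6] length 6 -- new best
  Position 7 ('c'): repeat (last at 3), move window start to 4
  Position 7 ('c'): window [4,7] length 4
Longest substring with no repeats: "dacheb" with length 6

6


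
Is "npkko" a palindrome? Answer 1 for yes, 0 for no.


Input: npkko
Reversed: okkpn
  Compare pos 0 ('n') with pos 4 ('o'): MISMATCH
  Compare pos 1 ('p') with pos 3 ('k'): MISMATCH
Result: not a palindrome

0


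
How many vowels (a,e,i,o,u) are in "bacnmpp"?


Input: bacnmpp
Checking each character:
  'b' at position 0: consonant
  'a' at position 1: vowel (running total: 1)
  'c' at position 2: consonant
  'n' at position 3: consonant
  'm' at position 4: consonant
  'p' at position 5: consonant
  'p' at position 6: consonant
Total vowels: 1

1


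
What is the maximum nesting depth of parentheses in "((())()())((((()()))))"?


Input: "((())()())((((()()))))"
Tracking depth:
  Position 0 '(': depth becomes 1
  Position 1 '(': depth becomes 2
  Position 2 '(': depth becomes 3
  Position 3 ')': depth becomes 2
  Position 4 ')': depth becomes 1
  Position 5 '(': depth becomes 2
  Position 6 ')': depth becomes 1
  Position 7 '(': depth becomes 2
  Position 8 ')': depth becomes 1
  Position 9 ')': depth becomes 0
  Position 10 '(': depth becomes 1
  Position 11 '(': depth becomes 2
  Position 12 '(': depth becomes 3
  Position 13 '(': depth becomes 4
  Position 14 '(': depth becomes 5
  Position 15 ')': depth becomes 4
  Position 16 '(': depth becomes 5
  Position 17 ')': depth becomes 4
  Position 18 ')': depth becomes 3
  Position 19 ')': depth becomes 2
  Position 20 ')': depth becomes 1
  Position 21 ')': depth becomes 0
Maximum depth reached: 5

5


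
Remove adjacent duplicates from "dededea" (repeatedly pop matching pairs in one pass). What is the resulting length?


Input: dededea
Stack-based adjacent duplicate removal:
  Read 'd': push. Stack: d
  Read 'e': push. Stack: de
  Read 'd': push. Stack: ded
  Read 'e': push. Stack: dede
  Read 'd': push. Stack: deded
  Read 'e': push. Stack: dedede
  Read 'a': push. Stack: dededea
Final stack: "dededea" (length 7)

7


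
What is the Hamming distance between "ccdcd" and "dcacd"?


Comparing "ccdcd" and "dcacd" position by position:
  Position 0: 'c' vs 'd' => differ
  Position 1: 'c' vs 'c' => same
  Position 2: 'd' vs 'a' => differ
  Position 3: 'c' vs 'c' => same
  Position 4: 'd' vs 'd' => same
Total differences (Hamming distance): 2

2


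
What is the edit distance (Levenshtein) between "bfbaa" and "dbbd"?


Computing edit distance: "bfbaa" -> "dbbd"
DP table:
           d    b    b    d
      0    1    2    3    4
  b   1    1    1    2    3
  f   2    2    2    2    3
  b   3    3    2    2    3
  a   4    4    3    3    3
  a   5    5    4    4    4
Edit distance = dp[5][4] = 4

4


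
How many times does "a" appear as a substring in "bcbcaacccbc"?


Searching for "a" in "bcbcaacccbc"
Scanning each position:
  Position 0: "b" => no
  Position 1: "c" => no
  Position 2: "b" => no
  Position 3: "c" => no
  Position 4: "a" => MATCH
  Position 5: "a" => MATCH
  Position 6: "c" => no
  Position 7: "c" => no
  Position 8: "c" => no
  Position 9: "b" => no
  Position 10: "c" => no
Total occurrences: 2

2


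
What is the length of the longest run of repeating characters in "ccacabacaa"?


Input: "ccacabacaa"
Scanning for longest run:
  Position 1 ('c'): continues run of 'c', length=2
  Position 2 ('a'): new char, reset run to 1
  Position 3 ('c'): new char, reset run to 1
  Position 4 ('a'): new char, reset run to 1
  Position 5 ('b'): new char, reset run to 1
  Position 6 ('a'): new char, reset run to 1
  Position 7 ('c'): new char, reset run to 1
  Position 8 ('a'): new char, reset run to 1
  Position 9 ('a'): continues run of 'a', length=2
Longest run: 'c' with length 2

2


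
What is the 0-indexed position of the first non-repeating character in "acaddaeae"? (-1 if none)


Input: acaddaeae
Character frequencies:
  'a': 4
  'c': 1
  'd': 2
  'e': 2
Scanning left to right for freq == 1:
  Position 0 ('a'): freq=4, skip
  Position 1 ('c'): unique! => answer = 1

1


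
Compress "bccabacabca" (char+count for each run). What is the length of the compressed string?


Input: bccabacabca
Runs:
  'b' x 1 => "b1"
  'c' x 2 => "c2"
  'a' x 1 => "a1"
  'b' x 1 => "b1"
  'a' x 1 => "a1"
  'c' x 1 => "c1"
  'a' x 1 => "a1"
  'b' x 1 => "b1"
  'c' x 1 => "c1"
  'a' x 1 => "a1"
Compressed: "b1c2a1b1a1c1a1b1c1a1"
Compressed length: 20

20


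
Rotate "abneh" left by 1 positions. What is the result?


Input: "abneh", rotate left by 1
First 1 characters: "a"
Remaining characters: "bneh"
Concatenate remaining + first: "bneh" + "a" = "bneha"

bneha


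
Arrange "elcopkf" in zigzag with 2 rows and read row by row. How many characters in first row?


Zigzag "elcopkf" into 2 rows:
Placing characters:
  'e' => row 0
  'l' => row 1
  'c' => row 0
  'o' => row 1
  'p' => row 0
  'k' => row 1
  'f' => row 0
Rows:
  Row 0: "ecpf"
  Row 1: "lok"
First row length: 4

4


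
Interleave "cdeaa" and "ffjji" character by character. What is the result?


Interleaving "cdeaa" and "ffjji":
  Position 0: 'c' from first, 'f' from second => "cf"
  Position 1: 'd' from first, 'f' from second => "df"
  Position 2: 'e' from first, 'j' from second => "ej"
  Position 3: 'a' from first, 'j' from second => "aj"
  Position 4: 'a' from first, 'i' from second => "ai"
Result: cfdfejajai

cfdfejajai


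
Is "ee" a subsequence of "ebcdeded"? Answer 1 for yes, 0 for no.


Check if "ee" is a subsequence of "ebcdeded"
Greedy scan:
  Position 0 ('e'): matches sub[0] = 'e'
  Position 1 ('b'): no match needed
  Position 2 ('c'): no match needed
  Position 3 ('d'): no match needed
  Position 4 ('e'): matches sub[1] = 'e'
  Position 5 ('d'): no match needed
  Position 6 ('e'): no match needed
  Position 7 ('d'): no match needed
All 2 characters matched => is a subsequence

1


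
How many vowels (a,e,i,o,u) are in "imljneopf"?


Input: imljneopf
Checking each character:
  'i' at position 0: vowel (running total: 1)
  'm' at position 1: consonant
  'l' at position 2: consonant
  'j' at position 3: consonant
  'n' at position 4: consonant
  'e' at position 5: vowel (running total: 2)
  'o' at position 6: vowel (running total: 3)
  'p' at position 7: consonant
  'f' at position 8: consonant
Total vowels: 3

3


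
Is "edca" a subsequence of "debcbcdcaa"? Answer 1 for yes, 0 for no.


Check if "edca" is a subsequence of "debcbcdcaa"
Greedy scan:
  Position 0 ('d'): no match needed
  Position 1 ('e'): matches sub[0] = 'e'
  Position 2 ('b'): no match needed
  Position 3 ('c'): no match needed
  Position 4 ('b'): no match needed
  Position 5 ('c'): no match needed
  Position 6 ('d'): matches sub[1] = 'd'
  Position 7 ('c'): matches sub[2] = 'c'
  Position 8 ('a'): matches sub[3] = 'a'
  Position 9 ('a'): no match needed
All 4 characters matched => is a subsequence

1


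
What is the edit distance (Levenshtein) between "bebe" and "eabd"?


Computing edit distance: "bebe" -> "eabd"
DP table:
           e    a    b    d
      0    1    2    3    4
  b   1    1    2    2    3
  e   2    1    2    3    3
  b   3    2    2    2    3
  e   4    3    3    3    3
Edit distance = dp[4][4] = 3

3


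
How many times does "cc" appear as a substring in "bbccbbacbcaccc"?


Searching for "cc" in "bbccbbacbcaccc"
Scanning each position:
  Position 0: "bb" => no
  Position 1: "bc" => no
  Position 2: "cc" => MATCH
  Position 3: "cb" => no
  Position 4: "bb" => no
  Position 5: "ba" => no
  Position 6: "ac" => no
  Position 7: "cb" => no
  Position 8: "bc" => no
  Position 9: "ca" => no
  Position 10: "ac" => no
  Position 11: "cc" => MATCH
  Position 12: "cc" => MATCH
Total occurrences: 3

3


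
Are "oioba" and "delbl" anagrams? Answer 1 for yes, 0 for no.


Strings: "oioba", "delbl"
Sorted first:  abioo
Sorted second: bdell
Differ at position 0: 'a' vs 'b' => not anagrams

0


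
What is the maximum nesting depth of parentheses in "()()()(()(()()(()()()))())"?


Input: "()()()(()(()()(()()()))())"
Tracking depth:
  Position 0 '(': depth becomes 1
  Position 1 ')': depth becomes 0
  Position 2 '(': depth becomes 1
  Position 3 ')': depth becomes 0
  Position 4 '(': depth becomes 1
  Position 5 ')': depth becomes 0
  Position 6 '(': depth becomes 1
  Position 7 '(': depth becomes 2
  Position 8 ')': depth becomes 1
  Position 9 '(': depth becomes 2
  Position 10 '(': depth becomes 3
  Position 11 ')': depth becomes 2
  Position 12 '(': depth becomes 3
  Position 13 ')': depth becomes 2
  Position 14 '(': depth becomes 3
  Position 15 '(': depth becomes 4
  Position 16 ')': depth becomes 3
  Position 17 '(': depth becomes 4
  Position 18 ')': depth becomes 3
  Position 19 '(': depth becomes 4
  Position 20 ')': depth becomes 3
  Position 21 ')': depth becomes 2
  Position 22 ')': depth becomes 1
  Position 23 '(': depth becomes 2
  Position 24 ')': depth becomes 1
  Position 25 ')': depth becomes 0
Maximum depth reached: 4

4


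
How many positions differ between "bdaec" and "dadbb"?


Comparing "bdaec" and "dadbb" position by position:
  Position 0: 'b' vs 'd' => DIFFER
  Position 1: 'd' vs 'a' => DIFFER
  Position 2: 'a' vs 'd' => DIFFER
  Position 3: 'e' vs 'b' => DIFFER
  Position 4: 'c' vs 'b' => DIFFER
Positions that differ: 5

5


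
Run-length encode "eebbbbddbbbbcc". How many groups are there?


Input: eebbbbddbbbbcc
Scanning for consecutive runs:
  Group 1: 'e' x 2 (positions 0-1)
  Group 2: 'b' x 4 (positions 2-5)
  Group 3: 'd' x 2 (positions 6-7)
  Group 4: 'b' x 4 (positions 8-11)
  Group 5: 'c' x 2 (positions 12-13)
Total groups: 5

5


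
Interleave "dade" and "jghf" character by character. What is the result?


Interleaving "dade" and "jghf":
  Position 0: 'd' from first, 'j' from second => "dj"
  Position 1: 'a' from first, 'g' from second => "ag"
  Position 2: 'd' from first, 'h' from second => "dh"
  Position 3: 'e' from first, 'f' from second => "ef"
Result: djagdhef

djagdhef


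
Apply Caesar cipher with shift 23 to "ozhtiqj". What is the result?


Caesar cipher: shift "ozhtiqj" by 23
  'o' (pos 14) + 23 = pos 11 = 'l'
  'z' (pos 25) + 23 = pos 22 = 'w'
  'h' (pos 7) + 23 = pos 4 = 'e'
  't' (pos 19) + 23 = pos 16 = 'q'
  'i' (pos 8) + 23 = pos 5 = 'f'
  'q' (pos 16) + 23 = pos 13 = 'n'
  'j' (pos 9) + 23 = pos 6 = 'g'
Result: lweqfng

lweqfng


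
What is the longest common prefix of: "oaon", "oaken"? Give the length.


Words: oaon, oaken
  Position 0: all 'o' => match
  Position 1: all 'a' => match
  Position 2: ('o', 'k') => mismatch, stop
LCP = "oa" (length 2)

2


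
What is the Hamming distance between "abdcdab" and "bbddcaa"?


Comparing "abdcdab" and "bbddcaa" position by position:
  Position 0: 'a' vs 'b' => differ
  Position 1: 'b' vs 'b' => same
  Position 2: 'd' vs 'd' => same
  Position 3: 'c' vs 'd' => differ
  Position 4: 'd' vs 'c' => differ
  Position 5: 'a' vs 'a' => same
  Position 6: 'b' vs 'a' => differ
Total differences (Hamming distance): 4

4


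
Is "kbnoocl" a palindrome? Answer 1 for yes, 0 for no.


Input: kbnoocl
Reversed: lcoonbk
  Compare pos 0 ('k') with pos 6 ('l'): MISMATCH
  Compare pos 1 ('b') with pos 5 ('c'): MISMATCH
  Compare pos 2 ('n') with pos 4 ('o'): MISMATCH
Result: not a palindrome

0


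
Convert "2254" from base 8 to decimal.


Input: "2254" in base 8
Positional expansion:
  Digit '2' (value 2) x 8^3 = 1024
  Digit '2' (value 2) x 8^2 = 128
  Digit '5' (value 5) x 8^1 = 40
  Digit '4' (value 4) x 8^0 = 4
Sum = 1196

1196


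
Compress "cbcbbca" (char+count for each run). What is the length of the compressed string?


Input: cbcbbca
Runs:
  'c' x 1 => "c1"
  'b' x 1 => "b1"
  'c' x 1 => "c1"
  'b' x 2 => "b2"
  'c' x 1 => "c1"
  'a' x 1 => "a1"
Compressed: "c1b1c1b2c1a1"
Compressed length: 12

12


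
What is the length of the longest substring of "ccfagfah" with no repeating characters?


Input: "ccfagfah"
Sliding window (track last position of each char):
  Position 0 ('c'): window [0,0] length 1 -- new best
  Position 1 ('c'): repeat (last at 0), move window start to 1
  Position 1 ('c'): window [1,1] length 1
  Position 2 ('f'): window [1,2] length 2 -- new best
  Position 3 ('a'): window [1,3] length 3 -- new best
  Position 4 ('g'): window [1,4] length 4 -- new best
  Position 5 ('f'): repeat (last at 2), move window start to 3
  Position 5 ('f'): window [3,5] length 3
  Position 6 ('a'): repeat (last at 3), move window start to 4
  Position 6 ('a'): window [4,6] length 3
  Position 7 ('h'): window [4,7] length 4
Longest substring with no repeats: "cfag" with length 4

4


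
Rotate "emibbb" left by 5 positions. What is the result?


Input: "emibbb", rotate left by 5
First 5 characters: "emibb"
Remaining characters: "b"
Concatenate remaining + first: "b" + "emibb" = "bemibb"

bemibb


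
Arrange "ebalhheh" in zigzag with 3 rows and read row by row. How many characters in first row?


Zigzag "ebalhheh" into 3 rows:
Placing characters:
  'e' => row 0
  'b' => row 1
  'a' => row 2
  'l' => row 1
  'h' => row 0
  'h' => row 1
  'e' => row 2
  'h' => row 1
Rows:
  Row 0: "eh"
  Row 1: "blhh"
  Row 2: "ae"
First row length: 2

2


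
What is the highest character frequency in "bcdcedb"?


Input: bcdcedb
Character counts:
  'b': 2
  'c': 2
  'd': 2
  'e': 1
Maximum frequency: 2

2


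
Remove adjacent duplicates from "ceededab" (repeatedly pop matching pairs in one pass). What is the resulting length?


Input: ceededab
Stack-based adjacent duplicate removal:
  Read 'c': push. Stack: c
  Read 'e': push. Stack: ce
  Read 'e': matches stack top 'e' => pop. Stack: c
  Read 'd': push. Stack: cd
  Read 'e': push. Stack: cde
  Read 'd': push. Stack: cded
  Read 'a': push. Stack: cdeda
  Read 'b': push. Stack: cdedab
Final stack: "cdedab" (length 6)

6


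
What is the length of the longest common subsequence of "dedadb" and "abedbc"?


LCS of "dedadb" and "abedbc"
DP table:
           a    b    e    d    b    c
      0    0    0    0    0    0    0
  d   0    0    0    0    1    1    1
  e   0    0    0    1    1    1    1
  d   0    0    0    1    2    2    2
  a   0    1    1    1    2    2    2
  d   0    1    1    1    2    2    2
  b   0    1    2    2    2    3    3
LCS length = dp[6][6] = 3

3


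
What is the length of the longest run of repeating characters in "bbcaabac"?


Input: "bbcaabac"
Scanning for longest run:
  Position 1 ('b'): continues run of 'b', length=2
  Position 2 ('c'): new char, reset run to 1
  Position 3 ('a'): new char, reset run to 1
  Position 4 ('a'): continues run of 'a', length=2
  Position 5 ('b'): new char, reset run to 1
  Position 6 ('a'): new char, reset run to 1
  Position 7 ('c'): new char, reset run to 1
Longest run: 'b' with length 2

2


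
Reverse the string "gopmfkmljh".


Input: gopmfkmljh
Reading characters right to left:
  Position 9: 'h'
  Position 8: 'j'
  Position 7: 'l'
  Position 6: 'm'
  Position 5: 'k'
  Position 4: 'f'
  Position 3: 'm'
  Position 2: 'p'
  Position 1: 'o'
  Position 0: 'g'
Reversed: hjlmkfmpog

hjlmkfmpog


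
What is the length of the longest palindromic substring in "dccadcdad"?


Input: "dccadcdad"
Checking substrings for palindromes:
  [3:8] "adcda" (len 5) => palindrome
  [4:7] "dcd" (len 3) => palindrome
  [6:9] "dad" (len 3) => palindrome
  [1:3] "cc" (len 2) => palindrome
Longest palindromic substring: "adcda" with length 5

5


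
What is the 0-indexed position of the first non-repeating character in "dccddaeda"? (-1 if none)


Input: dccddaeda
Character frequencies:
  'a': 2
  'c': 2
  'd': 4
  'e': 1
Scanning left to right for freq == 1:
  Position 0 ('d'): freq=4, skip
  Position 1 ('c'): freq=2, skip
  Position 2 ('c'): freq=2, skip
  Position 3 ('d'): freq=4, skip
  Position 4 ('d'): freq=4, skip
  Position 5 ('a'): freq=2, skip
  Position 6 ('e'): unique! => answer = 6

6


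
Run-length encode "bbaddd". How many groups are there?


Input: bbaddd
Scanning for consecutive runs:
  Group 1: 'b' x 2 (positions 0-1)
  Group 2: 'a' x 1 (positions 2-2)
  Group 3: 'd' x 3 (positions 3-5)
Total groups: 3

3


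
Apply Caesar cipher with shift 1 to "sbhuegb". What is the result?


Caesar cipher: shift "sbhuegb" by 1
  's' (pos 18) + 1 = pos 19 = 't'
  'b' (pos 1) + 1 = pos 2 = 'c'
  'h' (pos 7) + 1 = pos 8 = 'i'
  'u' (pos 20) + 1 = pos 21 = 'v'
  'e' (pos 4) + 1 = pos 5 = 'f'
  'g' (pos 6) + 1 = pos 7 = 'h'
  'b' (pos 1) + 1 = pos 2 = 'c'
Result: tcivfhc

tcivfhc


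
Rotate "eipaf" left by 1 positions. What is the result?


Input: "eipaf", rotate left by 1
First 1 characters: "e"
Remaining characters: "ipaf"
Concatenate remaining + first: "ipaf" + "e" = "ipafe"

ipafe


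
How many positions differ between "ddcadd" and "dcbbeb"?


Comparing "ddcadd" and "dcbbeb" position by position:
  Position 0: 'd' vs 'd' => same
  Position 1: 'd' vs 'c' => DIFFER
  Position 2: 'c' vs 'b' => DIFFER
  Position 3: 'a' vs 'b' => DIFFER
  Position 4: 'd' vs 'e' => DIFFER
  Position 5: 'd' vs 'b' => DIFFER
Positions that differ: 5

5


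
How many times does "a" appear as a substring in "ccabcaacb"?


Searching for "a" in "ccabcaacb"
Scanning each position:
  Position 0: "c" => no
  Position 1: "c" => no
  Position 2: "a" => MATCH
  Position 3: "b" => no
  Position 4: "c" => no
  Position 5: "a" => MATCH
  Position 6: "a" => MATCH
  Position 7: "c" => no
  Position 8: "b" => no
Total occurrences: 3

3


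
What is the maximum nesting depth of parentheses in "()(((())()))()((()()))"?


Input: "()(((())()))()((()()))"
Tracking depth:
  Position 0 '(': depth becomes 1
  Position 1 ')': depth becomes 0
  Position 2 '(': depth becomes 1
  Position 3 '(': depth becomes 2
  Position 4 '(': depth becomes 3
  Position 5 '(': depth becomes 4
  Position 6 ')': depth becomes 3
  Position 7 ')': depth becomes 2
  Position 8 '(': depth becomes 3
  Position 9 ')': depth becomes 2
  Position 10 ')': depth becomes 1
  Position 11 ')': depth becomes 0
  Position 12 '(': depth becomes 1
  Position 13 ')': depth becomes 0
  Position 14 '(': depth becomes 1
  Position 15 '(': depth becomes 2
  Position 16 '(': depth becomes 3
  Position 17 ')': depth becomes 2
  Position 18 '(': depth becomes 3
  Position 19 ')': depth becomes 2
  Position 20 ')': depth becomes 1
  Position 21 ')': depth becomes 0
Maximum depth reached: 4

4
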